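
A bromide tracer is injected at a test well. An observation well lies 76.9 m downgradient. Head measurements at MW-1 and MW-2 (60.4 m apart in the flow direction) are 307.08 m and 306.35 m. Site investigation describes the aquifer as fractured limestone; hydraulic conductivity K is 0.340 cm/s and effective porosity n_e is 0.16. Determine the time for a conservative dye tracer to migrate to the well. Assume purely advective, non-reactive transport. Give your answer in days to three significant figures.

Hydraulic gradient i = (307.08 − 306.35) / 60.4 = 0.73 / 60.4 = 0.01209
K = 0.340 cm/s × 864 = 293.8 m/d
q = Ki = 293.8 × 0.01209 = 3.550 m/d
v = Ki/n = 293.8·0.01209/0.16 = 22.19 m/d
t = L / v = 76.9 / 22.19 = 3.466 d

3.47 days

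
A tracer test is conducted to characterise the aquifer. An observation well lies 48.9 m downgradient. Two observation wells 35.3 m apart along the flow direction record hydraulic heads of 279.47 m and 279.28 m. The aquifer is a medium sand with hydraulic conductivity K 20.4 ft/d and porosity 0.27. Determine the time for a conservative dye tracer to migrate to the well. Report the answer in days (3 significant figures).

Hydraulic gradient i = (279.47 − 279.28) / 35.3 = 0.19 / 35.3 = 0.005382
K = 20.4 ft/d × 0.3048 = 6.218 m/d
q = Ki = 6.218 × 0.005382 = 0.03347 m/d
Average linear velocity = 0.03347 / 0.27 = 0.1240 m/d
t = L / v = 48.9 / 0.1240 = 394.5 d

395 days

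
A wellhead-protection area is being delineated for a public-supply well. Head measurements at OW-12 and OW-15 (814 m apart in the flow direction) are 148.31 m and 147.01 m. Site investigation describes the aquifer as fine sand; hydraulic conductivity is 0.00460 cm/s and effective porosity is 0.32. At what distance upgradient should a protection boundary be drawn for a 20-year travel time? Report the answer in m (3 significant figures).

145 m

Hydraulic gradient i = (148.31 − 147.01) / 814 = 1.30 / 814 = 0.001597
K = 0.00460 cm/s × 864 = 3.974 m/d
Darcy flux q = K·i = 3.974 × 0.001597 = 0.006347 m/d
Seepage velocity v = q / n = 0.006347 / 0.32 = 0.01984 m/d
T = 20 yr × 365 = 7300 d
L = v × T = 0.01984 × 7300 = 144.8 m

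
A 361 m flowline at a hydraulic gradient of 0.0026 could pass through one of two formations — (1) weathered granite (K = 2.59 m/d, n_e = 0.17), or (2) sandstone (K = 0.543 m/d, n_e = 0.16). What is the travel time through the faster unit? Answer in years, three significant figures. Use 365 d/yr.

25.0 years

Unit 1 (weathered granite): v = 2.59×0.0026/0.17 = 0.03961 m/d, t = 361/0.03961 = 9113 d
Unit 2 (sandstone): v = 0.543×0.0026/0.16 = 0.008824 m/d, t = 361/0.008824 = 40910 d
Faster: 9113 d / 365 = 25.0 yr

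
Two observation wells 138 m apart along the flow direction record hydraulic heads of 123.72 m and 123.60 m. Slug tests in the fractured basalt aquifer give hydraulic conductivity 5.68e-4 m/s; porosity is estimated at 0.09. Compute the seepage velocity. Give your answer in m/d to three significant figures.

0.474 m/d

Hydraulic gradient i = (123.72 − 123.60) / 138 = 0.12 / 138 = 8.696e-4
K = 5.68e-4 m/s × 86400 s/d = 49.08 m/d
Specific discharge q = 49.08 × 8.696e-4 = 0.04267 m/d
Average linear velocity = 0.04267 / 0.09 = 0.4742 m/d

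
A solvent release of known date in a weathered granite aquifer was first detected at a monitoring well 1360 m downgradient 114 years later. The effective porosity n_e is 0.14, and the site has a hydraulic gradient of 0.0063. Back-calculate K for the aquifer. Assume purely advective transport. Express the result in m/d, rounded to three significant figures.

t = 114 years = 41610 d
v = L / t = 1360 / 41610 = 0.03268 m/d
K = v · n / i = 0.03268 × 0.14 / 0.0063 = 0.726 m/d

0.726 m/d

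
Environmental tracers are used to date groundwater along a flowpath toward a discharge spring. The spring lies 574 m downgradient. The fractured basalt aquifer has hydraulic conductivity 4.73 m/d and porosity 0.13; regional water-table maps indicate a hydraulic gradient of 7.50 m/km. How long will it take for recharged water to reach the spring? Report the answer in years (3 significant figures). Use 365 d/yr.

q = Ki = 4.73 × 0.0075 = 0.03548 m/d
Seepage velocity v = q / n = 0.03548 / 0.13 = 0.2729 m/d
t = L / v = 574 / 0.2729 = 2103 d
   = 2103 / 365 = 5.76 yr

5.76 years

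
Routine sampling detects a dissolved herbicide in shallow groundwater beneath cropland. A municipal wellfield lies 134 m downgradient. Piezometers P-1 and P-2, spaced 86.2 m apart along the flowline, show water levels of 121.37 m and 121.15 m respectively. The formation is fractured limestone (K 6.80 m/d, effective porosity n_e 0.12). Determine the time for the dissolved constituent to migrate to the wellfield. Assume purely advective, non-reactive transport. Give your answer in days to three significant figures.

927 days

Hydraulic gradient i = (121.37 − 121.15) / 86.2 = 0.22 / 86.2 = 0.002552
q = Ki = 6.80 × 0.002552 = 0.01735 m/d
Average linear velocity = 0.01735 / 0.12 = 0.1446 m/d
t = L / v = 134 / 0.1446 = 926.5 d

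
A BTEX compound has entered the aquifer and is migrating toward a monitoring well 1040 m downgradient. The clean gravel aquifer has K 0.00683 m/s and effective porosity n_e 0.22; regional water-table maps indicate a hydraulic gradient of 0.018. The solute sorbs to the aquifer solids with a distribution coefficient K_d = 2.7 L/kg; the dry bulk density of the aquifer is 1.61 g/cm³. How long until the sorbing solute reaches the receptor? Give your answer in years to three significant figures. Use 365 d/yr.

1.23 years

K = 0.00683 m/s × 86400 s/d = 590.1 m/d
q = Ki = 590.1 × 0.018 = 10.62 m/d
v_s = q/n_e = 10.62/0.22 = 48.28 m/d
Retardation R = 1 + ρ_b·K_d/n = 1 + 1.61×2.7/0.22 = 20.76
Contaminant velocity v_c = v/R = 48.28/20.76 = 2.326 m/d
t = L/v_c = 1040/2.326 = 447.2 d
   = 447.2/365 = 1.23 yr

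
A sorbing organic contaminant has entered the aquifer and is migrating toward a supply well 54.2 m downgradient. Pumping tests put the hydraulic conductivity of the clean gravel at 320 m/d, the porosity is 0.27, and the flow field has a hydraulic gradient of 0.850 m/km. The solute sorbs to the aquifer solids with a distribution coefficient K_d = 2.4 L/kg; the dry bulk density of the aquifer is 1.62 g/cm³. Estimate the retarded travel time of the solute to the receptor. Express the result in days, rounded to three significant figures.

q = Ki = 320 × 8.5e-4 = 0.2720 m/d
Seepage velocity v = q / n = 0.2720 / 0.27 = 1.007 m/d
Retardation R = 1 + ρ_b·K_d/n = 1 + 1.62×2.4/0.27 = 15.40
Contaminant velocity v_c = v/R = 1.007/15.40 = 0.06542 m/d
t = L/v_c = 54.2/0.06542 = 828.5 d

829 days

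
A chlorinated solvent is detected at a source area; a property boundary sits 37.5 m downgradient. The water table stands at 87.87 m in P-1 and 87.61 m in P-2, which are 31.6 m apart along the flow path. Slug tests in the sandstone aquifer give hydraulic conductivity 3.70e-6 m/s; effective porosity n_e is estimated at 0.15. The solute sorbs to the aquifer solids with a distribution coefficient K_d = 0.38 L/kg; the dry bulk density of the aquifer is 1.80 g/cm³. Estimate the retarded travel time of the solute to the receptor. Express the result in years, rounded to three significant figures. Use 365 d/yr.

Hydraulic gradient i = (87.87 − 87.61) / 31.6 = 0.26 / 31.6 = 0.008228
K = 3.70e-6 m/s × 86400 s/d = 0.3197 m/d
Specific discharge q = 0.3197 × 0.008228 = 0.002630 m/d
Seepage velocity v = q / n = 0.002630 / 0.15 = 0.01754 m/d
Retardation R = 1 + ρ_b·K_d/n = 1 + 1.80×0.38/0.15 = 5.560
Contaminant velocity v_c = v/R = 0.01754/5.560 = 0.003154 m/d
t = L/v_c = 37.5/0.003154 = 11890 d
   = 11890/365 = 32.6 yr

32.6 years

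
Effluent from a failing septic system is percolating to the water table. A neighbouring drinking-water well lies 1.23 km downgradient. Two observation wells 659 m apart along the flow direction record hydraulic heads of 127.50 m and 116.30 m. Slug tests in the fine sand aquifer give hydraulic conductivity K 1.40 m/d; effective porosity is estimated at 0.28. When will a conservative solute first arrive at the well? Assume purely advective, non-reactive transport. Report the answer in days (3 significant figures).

Hydraulic gradient i = (127.50 − 116.30) / 659 = 11.20 / 659 = 0.01700
Specific discharge q = 1.40 × 0.01700 = 0.02379 m/d
v = Ki/n = 1.40·0.01700/0.28 = 0.08498 m/d
L = 1.23 km = 1230 m
t = L / v = 1230 / 0.08498 = 14470 d

14500 days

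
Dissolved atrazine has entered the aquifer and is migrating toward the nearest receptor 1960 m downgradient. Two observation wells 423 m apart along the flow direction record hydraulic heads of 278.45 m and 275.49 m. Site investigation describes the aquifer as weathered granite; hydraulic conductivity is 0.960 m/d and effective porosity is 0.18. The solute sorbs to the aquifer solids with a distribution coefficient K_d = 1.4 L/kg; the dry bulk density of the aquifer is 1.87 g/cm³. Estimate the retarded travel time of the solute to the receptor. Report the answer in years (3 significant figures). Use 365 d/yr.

2240 years

Hydraulic gradient i = (278.45 − 275.49) / 423 = 2.96 / 423 = 0.006998
Darcy flux q = K·i = 0.960 × 0.006998 = 0.006718 m/d
Seepage velocity v = q / n = 0.006718 / 0.18 = 0.03732 m/d
Retardation R = 1 + ρ_b·K_d/n = 1 + 1.87×1.4/0.18 = 15.54
Contaminant velocity v_c = v/R = 0.03732/15.54 = 0.002401 m/d
t = L/v_c = 1960/0.002401 = 816400 d
   = 816400/365 = 2240 yr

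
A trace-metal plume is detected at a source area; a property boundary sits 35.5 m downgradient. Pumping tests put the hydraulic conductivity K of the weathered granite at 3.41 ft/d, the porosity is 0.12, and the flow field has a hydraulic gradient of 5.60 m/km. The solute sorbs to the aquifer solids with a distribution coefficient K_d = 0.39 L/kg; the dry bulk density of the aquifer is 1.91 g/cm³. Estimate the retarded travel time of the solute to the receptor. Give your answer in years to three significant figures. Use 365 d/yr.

14.5 years

K = 3.41 ft/d × 0.3048 = 1.039 m/d
q = Ki = 1.039 × 0.0056 = 0.005820 m/d
v = Ki/n = 1.039·0.0056/0.12 = 0.04850 m/d
Retardation R = 1 + ρ_b·K_d/n = 1 + 1.91×0.39/0.12 = 7.208
Contaminant velocity v_c = v/R = 0.04850/7.208 = 0.006730 m/d
t = L/v_c = 35.5/0.006730 = 5275 d
   = 5275/365 = 14.5 yr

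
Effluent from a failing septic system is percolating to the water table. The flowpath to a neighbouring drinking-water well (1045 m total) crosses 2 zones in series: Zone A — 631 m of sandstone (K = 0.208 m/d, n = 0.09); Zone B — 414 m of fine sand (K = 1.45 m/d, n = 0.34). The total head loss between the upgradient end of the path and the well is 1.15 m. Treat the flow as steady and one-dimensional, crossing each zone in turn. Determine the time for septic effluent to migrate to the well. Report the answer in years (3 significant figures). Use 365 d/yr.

Steady 1-D flow in series ⇒ the Darcy flux q is identical in every zone and the zone head losses add (resistances L/K in series).
Σ(L/K) = 631/0.208 + 414/1.45 = 3034 + 285.5 = 3319 d
q = ΔH / Σ(L/K) = 1.15 / 3319 = 3.465e-4 m/d (same in every zone)
Zone A: v = q/n = 3.465e-4/0.09 = 0.003850 m/d → t_A = 631/0.003850 = 163900 d
Zone B: v = q/n = 3.465e-4/0.34 = 0.001019 m/d → t_B = 414/0.001019 = 406300 d
Total t = 163900 + 406300 = 570200 d
   = 570200 / 365 = 1560 yr

1560 years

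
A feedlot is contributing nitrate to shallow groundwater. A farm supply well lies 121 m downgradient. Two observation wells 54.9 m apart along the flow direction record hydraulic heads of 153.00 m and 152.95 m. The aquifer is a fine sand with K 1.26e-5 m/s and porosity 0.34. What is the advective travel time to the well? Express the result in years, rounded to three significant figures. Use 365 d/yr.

114 years

Hydraulic gradient i = (153.00 − 152.95) / 54.9 = 0.05 / 54.9 = 9.107e-4
K = 1.26e-5 m/s × 86400 s/d = 1.089 m/d
q = Ki = 1.089 × 9.107e-4 = 9.915e-4 m/d
v = Ki/n = 1.089·9.107e-4/0.34 = 0.002916 m/d
t = L / v = 121 / 0.002916 = 41490 d
   = 41490 / 365 = 114 yr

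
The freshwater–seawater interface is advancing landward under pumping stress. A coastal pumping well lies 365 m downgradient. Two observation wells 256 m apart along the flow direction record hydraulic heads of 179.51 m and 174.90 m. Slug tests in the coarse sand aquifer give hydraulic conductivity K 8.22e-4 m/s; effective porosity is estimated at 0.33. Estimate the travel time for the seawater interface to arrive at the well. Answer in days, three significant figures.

94.2 days

Hydraulic gradient i = (179.51 − 174.90) / 256 = 4.61 / 256 = 0.01801
K = 8.22e-4 m/s × 86400 s/d = 71.02 m/d
Specific discharge q = 71.02 × 0.01801 = 1.279 m/d
v_s = q/n_e = 1.279/0.33 = 3.876 m/d
t = L / v = 365 / 3.876 = 94.18 d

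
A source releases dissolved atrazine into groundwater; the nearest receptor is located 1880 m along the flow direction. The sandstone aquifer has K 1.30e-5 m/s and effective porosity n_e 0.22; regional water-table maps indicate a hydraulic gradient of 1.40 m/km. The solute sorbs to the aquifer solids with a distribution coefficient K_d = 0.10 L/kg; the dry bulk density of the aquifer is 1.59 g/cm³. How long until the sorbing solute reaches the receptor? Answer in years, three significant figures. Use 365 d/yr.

K = 1.30e-5 m/s × 86400 s/d = 1.123 m/d
q = Ki = 1.123 × 0.0014 = 0.001572 m/d
v = Ki/n = 1.123·0.0014/0.22 = 0.007148 m/d
Retardation R = 1 + ρ_b·K_d/n = 1 + 1.59×0.10/0.22 = 1.723
Contaminant velocity v_c = v/R = 0.007148/1.723 = 0.004149 m/d
t = L/v_c = 1880/0.004149 = 453100 d
   = 453100/365 = 1240 yr

1240 years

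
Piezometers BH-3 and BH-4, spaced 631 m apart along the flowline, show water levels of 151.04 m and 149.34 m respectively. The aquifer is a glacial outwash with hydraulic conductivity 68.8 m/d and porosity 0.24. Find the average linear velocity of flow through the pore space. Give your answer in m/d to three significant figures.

Hydraulic gradient i = (151.04 − 149.34) / 631 = 1.70 / 631 = 0.002694
Specific discharge q = 68.8 × 0.002694 = 0.1854 m/d
Seepage velocity v = q / n = 0.1854 / 0.24 = 0.7723 m/d

0.772 m/d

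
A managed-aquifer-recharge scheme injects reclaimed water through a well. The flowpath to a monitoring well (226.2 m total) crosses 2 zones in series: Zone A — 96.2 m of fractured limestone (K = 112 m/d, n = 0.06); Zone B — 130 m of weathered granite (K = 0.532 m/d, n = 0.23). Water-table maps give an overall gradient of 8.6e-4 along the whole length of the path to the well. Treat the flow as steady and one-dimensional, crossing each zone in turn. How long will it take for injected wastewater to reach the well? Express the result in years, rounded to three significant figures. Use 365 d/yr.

123 years

Continuity: the same q passes through each zone, so ΔH = q·Σ(L_j/K_j) — the zones act as resistances in series.
Σ(L/K) = 96.2/112 + 130/0.532 = 0.8589 + 244.4 = 245.2 d
K_eq = L_total / Σ(L/K) = 226.2 / 245.2 = 0.9224 m/d
q = K_eq · i = 0.9224 × 8.6e-4 = 7.933e-4 m/d (same in every zone)
Zone A: v = q/n = 7.933e-4/0.06 = 0.01322 m/d → t_A = 96.2/0.01322 = 7276 d
Zone B: v = q/n = 7.933e-4/0.23 = 0.003449 m/d → t_B = 130/0.003449 = 37690 d
Total t = 7276 + 37690 = 44970 d
   = 44970 / 365 = 123 yr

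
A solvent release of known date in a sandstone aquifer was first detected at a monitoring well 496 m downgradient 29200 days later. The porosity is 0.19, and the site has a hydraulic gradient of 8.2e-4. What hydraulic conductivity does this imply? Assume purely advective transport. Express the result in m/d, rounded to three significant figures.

v = L / t = 496 / 29200 = 0.01699 m/d
K = v · n / i = 0.01699 × 0.19 / 8.2e-4 = 3.94 m/d

3.94 m/d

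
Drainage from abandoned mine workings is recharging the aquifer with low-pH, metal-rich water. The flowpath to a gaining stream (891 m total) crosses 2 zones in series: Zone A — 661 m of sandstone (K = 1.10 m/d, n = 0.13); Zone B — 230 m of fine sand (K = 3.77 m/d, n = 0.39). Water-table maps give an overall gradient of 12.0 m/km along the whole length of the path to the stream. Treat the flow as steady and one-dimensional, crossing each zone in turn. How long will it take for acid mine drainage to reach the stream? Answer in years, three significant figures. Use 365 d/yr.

Steady 1-D flow in series ⇒ the Darcy flux q is identical in every zone and the zone head losses add (resistances L/K in series).
Σ(L/K) = 661/1.10 + 230/3.77 = 600.9 + 61.01 = 661.9 d
K_eq = L_total / Σ(L/K) = 891 / 661.9 = 1.346 m/d
q = K_eq · i = 1.346 × 0.012 = 0.01615 m/d (same in every zone)
Zone A: v = q/n = 0.01615/0.13 = 0.1243 m/d → t_A = 661/0.1243 = 5320 d
Zone B: v = q/n = 0.01615/0.39 = 0.04142 m/d → t_B = 230/0.04142 = 5553 d
Total t = 5320 + 5553 = 10870 d
   = 10870 / 365 = 29.8 yr

29.8 years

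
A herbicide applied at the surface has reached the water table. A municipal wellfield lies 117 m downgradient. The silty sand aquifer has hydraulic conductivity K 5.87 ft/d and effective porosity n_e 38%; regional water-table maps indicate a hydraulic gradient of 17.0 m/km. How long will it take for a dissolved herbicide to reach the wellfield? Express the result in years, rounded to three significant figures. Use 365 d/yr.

4.00 years

K = 5.87 ft/d × 0.3048 = 1.789 m/d
Darcy flux q = K·i = 1.789 × 0.017 = 0.03042 m/d
Seepage velocity v = q / n = 0.03042 / 0.38 = 0.08004 m/d
t = L / v = 117 / 0.08004 = 1462 d
   = 1462 / 365 = 4.00 yr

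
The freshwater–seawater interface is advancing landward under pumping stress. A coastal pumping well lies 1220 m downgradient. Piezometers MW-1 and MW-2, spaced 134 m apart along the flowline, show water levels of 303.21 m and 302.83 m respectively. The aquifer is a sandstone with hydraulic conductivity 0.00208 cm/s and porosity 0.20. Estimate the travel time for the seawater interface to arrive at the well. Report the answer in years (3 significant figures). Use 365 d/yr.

131 years

Hydraulic gradient i = (303.21 − 302.83) / 134 = 0.38 / 134 = 0.002836
K = 0.00208 cm/s × 864 = 1.797 m/d
q = Ki = 1.797 × 0.002836 = 0.005096 m/d
Seepage velocity v = q / n = 0.005096 / 0.20 = 0.02548 m/d
t = L / v = 1220 / 0.02548 = 47880 d
   = 47880 / 365 = 131 yr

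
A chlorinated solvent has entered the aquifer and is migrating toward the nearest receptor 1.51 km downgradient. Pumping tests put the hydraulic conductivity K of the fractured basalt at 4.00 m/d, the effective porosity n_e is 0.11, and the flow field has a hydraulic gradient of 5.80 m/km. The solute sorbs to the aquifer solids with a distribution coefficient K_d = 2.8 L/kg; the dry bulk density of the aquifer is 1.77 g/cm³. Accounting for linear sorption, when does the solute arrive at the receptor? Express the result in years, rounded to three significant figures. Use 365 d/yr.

Darcy flux q = K·i = 4.00 × 0.0058 = 0.02320 m/d
v_s = q/n_e = 0.02320/0.11 = 0.2109 m/d
Retardation R = 1 + ρ_b·K_d/n = 1 + 1.77×2.8/0.11 = 46.05
Contaminant velocity v_c = v/R = 0.2109/46.05 = 0.004580 m/d
L = 1.51 km = 1510 m
t = L/v_c = 1510/0.004580 = 329700 d
   = 329700/365 = 903 yr

903 years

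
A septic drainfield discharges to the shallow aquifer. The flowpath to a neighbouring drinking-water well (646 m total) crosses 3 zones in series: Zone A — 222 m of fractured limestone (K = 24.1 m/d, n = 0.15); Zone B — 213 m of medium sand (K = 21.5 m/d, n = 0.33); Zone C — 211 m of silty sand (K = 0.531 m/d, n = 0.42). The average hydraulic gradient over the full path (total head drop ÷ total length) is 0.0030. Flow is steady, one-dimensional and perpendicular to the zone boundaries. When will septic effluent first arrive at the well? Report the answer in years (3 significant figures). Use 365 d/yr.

113 years

Steady 1-D flow in series ⇒ the Darcy flux q is identical in every zone and the zone head losses add (resistances L/K in series).
Σ(L/K) = 222/24.1 + 213/21.5 + 211/0.531 = 9.212 + 9.907 + 397.4 = 416.5 d
K_eq = L_total / Σ(L/K) = 646 / 416.5 = 1.551 m/d
q = K_eq · i = 1.551 × 0.0030 = 0.004653 m/d (same in every zone)
Zone A: v = q/n = 0.004653/0.15 = 0.03102 m/d → t_A = 222/0.03102 = 7156 d
Zone B: v = q/n = 0.004653/0.33 = 0.01410 m/d → t_B = 213/0.01410 = 15110 d
Zone C: v = q/n = 0.004653/0.42 = 0.01108 m/d → t_C = 211/0.01108 = 19040 d
Total t = 7156 + 15110 + 19040 = 41310 d
   = 41310 / 365 = 113 yr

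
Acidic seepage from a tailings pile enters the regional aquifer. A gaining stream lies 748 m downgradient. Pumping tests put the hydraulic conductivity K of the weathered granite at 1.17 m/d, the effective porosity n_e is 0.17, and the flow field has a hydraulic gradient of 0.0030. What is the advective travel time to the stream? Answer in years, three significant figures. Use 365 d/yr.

99.3 years

q = Ki = 1.17 × 0.0030 = 0.003510 m/d
Average linear velocity = 0.003510 / 0.17 = 0.02065 m/d
t = L / v = 748 / 0.02065 = 36230 d
   = 36230 / 365 = 99.3 yr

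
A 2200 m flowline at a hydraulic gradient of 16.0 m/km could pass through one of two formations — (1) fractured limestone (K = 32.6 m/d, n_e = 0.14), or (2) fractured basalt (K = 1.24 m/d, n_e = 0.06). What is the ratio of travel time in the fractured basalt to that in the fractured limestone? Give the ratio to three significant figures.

11.3

Unit 1 (fractured limestone): v = 32.6×0.016/0.14 = 3.726 m/d, t = 2200/3.726 = 590.5 d
Unit 2 (fractured basalt): v = 1.24×0.016/0.06 = 0.3307 m/d, t = 2200/0.3307 = 6653 d
t(fractured basalt) / t(fractured limestone) = 6653/590.5 = 11.3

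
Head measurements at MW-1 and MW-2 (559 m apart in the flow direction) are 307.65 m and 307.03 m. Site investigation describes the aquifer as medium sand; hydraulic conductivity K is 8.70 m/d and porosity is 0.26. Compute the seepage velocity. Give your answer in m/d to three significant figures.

0.0371 m/d

Hydraulic gradient i = (307.65 − 307.03) / 559 = 0.62 / 559 = 0.001109
Darcy flux q = K·i = 8.70 × 0.001109 = 0.009649 m/d
v = Ki/n = 8.70·0.001109/0.26 = 0.03711 m/d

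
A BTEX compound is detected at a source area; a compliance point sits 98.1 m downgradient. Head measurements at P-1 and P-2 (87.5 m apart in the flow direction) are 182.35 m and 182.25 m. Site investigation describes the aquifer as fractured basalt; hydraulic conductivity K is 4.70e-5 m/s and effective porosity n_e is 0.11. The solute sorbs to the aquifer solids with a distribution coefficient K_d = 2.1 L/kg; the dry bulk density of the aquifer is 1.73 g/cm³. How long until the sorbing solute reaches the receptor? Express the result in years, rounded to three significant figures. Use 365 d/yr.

Hydraulic gradient i = (182.35 − 182.25) / 87.5 = 0.10 / 87.5 = 0.001143
K = 4.70e-5 m/s × 86400 s/d = 4.061 m/d
Darcy flux q = K·i = 4.061 × 0.001143 = 0.004641 m/d
v = Ki/n = 4.061·0.001143/0.11 = 0.04219 m/d
Retardation R = 1 + ρ_b·K_d/n = 1 + 1.73×2.1/0.11 = 34.03
Contaminant velocity v_c = v/R = 0.04219/34.03 = 0.001240 m/d
t = L/v_c = 98.1/0.001240 = 79120 d
   = 79120/365 = 217 yr

217 years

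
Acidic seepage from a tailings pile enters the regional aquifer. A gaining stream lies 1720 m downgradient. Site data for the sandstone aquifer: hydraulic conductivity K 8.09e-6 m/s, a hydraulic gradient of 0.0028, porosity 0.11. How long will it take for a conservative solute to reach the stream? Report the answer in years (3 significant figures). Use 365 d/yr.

K = 8.09e-6 m/s × 86400 s/d = 0.6990 m/d
Specific discharge q = 0.6990 × 0.0028 = 0.001957 m/d
Average linear velocity = 0.001957 / 0.11 = 0.01779 m/d
t = L / v = 1720 / 0.01779 = 96670 d
   = 96670 / 365 = 265 yr

265 years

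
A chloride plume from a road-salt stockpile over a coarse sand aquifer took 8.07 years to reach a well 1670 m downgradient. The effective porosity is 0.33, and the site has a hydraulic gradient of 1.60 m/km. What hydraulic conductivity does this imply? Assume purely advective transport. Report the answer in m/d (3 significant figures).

t = 8.07 years = 2946 d
v = L / t = 1670 / 2946 = 0.5670 m/d
K = v · n / i = 0.5670 × 0.33 / 0.0016 = 117 m/d

117 m/d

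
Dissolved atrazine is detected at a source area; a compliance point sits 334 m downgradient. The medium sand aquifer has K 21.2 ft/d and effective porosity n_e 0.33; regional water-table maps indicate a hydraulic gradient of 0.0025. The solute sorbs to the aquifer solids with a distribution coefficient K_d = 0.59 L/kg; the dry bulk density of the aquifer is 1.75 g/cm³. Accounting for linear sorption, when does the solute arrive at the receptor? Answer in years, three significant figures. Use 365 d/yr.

K = 21.2 ft/d × 0.3048 = 6.462 m/d
Darcy flux q = K·i = 6.462 × 0.0025 = 0.01615 m/d
Seepage velocity v = q / n = 0.01615 / 0.33 = 0.04895 m/d
Retardation R = 1 + ρ_b·K_d/n = 1 + 1.75×0.59/0.33 = 4.129
Contaminant velocity v_c = v/R = 0.04895/4.129 = 0.01186 m/d
t = L/v_c = 334/0.01186 = 28170 d
   = 28170/365 = 77.2 yr

77.2 years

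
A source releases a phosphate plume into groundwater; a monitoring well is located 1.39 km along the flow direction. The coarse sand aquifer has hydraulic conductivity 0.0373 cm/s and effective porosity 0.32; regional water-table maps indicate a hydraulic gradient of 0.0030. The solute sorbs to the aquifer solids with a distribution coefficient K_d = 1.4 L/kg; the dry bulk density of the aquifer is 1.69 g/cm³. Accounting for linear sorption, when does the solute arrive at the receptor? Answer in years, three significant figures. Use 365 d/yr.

K = 0.0373 cm/s × 864 = 32.23 m/d
q = Ki = 32.23 × 0.0030 = 0.09668 m/d
v_s = q/n_e = 0.09668/0.32 = 0.3021 m/d
Retardation R = 1 + ρ_b·K_d/n = 1 + 1.69×1.4/0.32 = 8.394
Contaminant velocity v_c = v/R = 0.3021/8.394 = 0.03599 m/d
L = 1.39 km = 1390 m
t = L/v_c = 1390/0.03599 = 38620 d
   = 38620/365 = 106 yr

106 years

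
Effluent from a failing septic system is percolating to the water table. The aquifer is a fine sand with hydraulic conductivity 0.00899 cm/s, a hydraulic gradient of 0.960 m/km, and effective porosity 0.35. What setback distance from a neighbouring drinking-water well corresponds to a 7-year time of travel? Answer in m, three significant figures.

54.4 m

K = 0.00899 cm/s × 864 = 7.767 m/d
q = Ki = 7.767 × 9.6e-4 = 0.007457 m/d
Average linear velocity = 0.007457 / 0.35 = 0.02130 m/d
T = 7 yr × 365 = 2555 d
L = v × T = 0.02130 × 2555 = 54.43 m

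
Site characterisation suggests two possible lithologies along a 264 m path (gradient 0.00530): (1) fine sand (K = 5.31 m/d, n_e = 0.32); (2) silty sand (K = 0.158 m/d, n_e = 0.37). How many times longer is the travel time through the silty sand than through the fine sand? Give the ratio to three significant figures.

38.9

Unit 1 (fine sand): v = 5.31×0.0053/0.32 = 0.08795 m/d, t = 264/0.08795 = 3002 d
Unit 2 (silty sand): v = 0.158×0.0053/0.37 = 0.002263 m/d, t = 264/0.002263 = 116600 d
t(silty sand) / t(fine sand) = 116600/3002 = 38.9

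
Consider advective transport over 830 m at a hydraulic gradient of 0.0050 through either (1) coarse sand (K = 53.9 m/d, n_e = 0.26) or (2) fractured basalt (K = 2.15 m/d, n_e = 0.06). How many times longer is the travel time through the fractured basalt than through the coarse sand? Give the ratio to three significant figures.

5.79

Unit 1 (coarse sand): v = 53.9×0.0050/0.26 = 1.037 m/d, t = 830/1.037 = 800.7 d
Unit 2 (fractured basalt): v = 2.15×0.0050/0.06 = 0.1792 m/d, t = 830/0.1792 = 4633 d
t(fractured basalt) / t(coarse sand) = 4633/800.7 = 5.79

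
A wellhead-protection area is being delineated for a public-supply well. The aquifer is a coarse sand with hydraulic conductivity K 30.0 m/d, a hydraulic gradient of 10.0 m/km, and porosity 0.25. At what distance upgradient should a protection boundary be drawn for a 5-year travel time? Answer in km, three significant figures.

Darcy flux q = K·i = 30.0 × 0.010 = 0.3000 m/d
v = Ki/n = 30.0·0.010/0.25 = 1.200 m/d
T = 5 yr × 365 = 1825 d
L = v × T = 1.200 × 1825 = 2190 m
   = 2.19 km

2.19 km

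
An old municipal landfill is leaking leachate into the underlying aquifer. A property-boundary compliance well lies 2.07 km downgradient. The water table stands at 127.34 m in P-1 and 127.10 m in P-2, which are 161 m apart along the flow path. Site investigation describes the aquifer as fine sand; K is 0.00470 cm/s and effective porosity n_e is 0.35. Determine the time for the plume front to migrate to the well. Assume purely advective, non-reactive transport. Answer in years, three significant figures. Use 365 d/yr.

Hydraulic gradient i = (127.34 − 127.10) / 161 = 0.24 / 161 = 0.001491
K = 0.00470 cm/s × 864 = 4.061 m/d
q = Ki = 4.061 × 0.001491 = 0.006053 m/d
Seepage velocity v = q / n = 0.006053 / 0.35 = 0.01730 m/d
L = 2.07 km = 2070 m
t = L / v = 2070 / 0.01730 = 119700 d
   = 119700 / 365 = 328 yr

328 years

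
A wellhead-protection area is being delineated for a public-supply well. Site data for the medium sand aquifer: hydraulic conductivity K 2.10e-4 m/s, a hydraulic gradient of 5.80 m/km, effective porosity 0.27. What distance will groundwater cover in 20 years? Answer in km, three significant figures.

K = 2.10e-4 m/s × 86400 s/d = 18.14 m/d
q = Ki = 18.14 × 0.0058 = 0.1052 m/d
v_s = q/n_e = 0.1052/0.27 = 0.3898 m/d
T = 20 yr × 365 = 7300 d
L = v × T = 0.3898 × 7300 = 2845 m
   = 2.85 km

2.85 km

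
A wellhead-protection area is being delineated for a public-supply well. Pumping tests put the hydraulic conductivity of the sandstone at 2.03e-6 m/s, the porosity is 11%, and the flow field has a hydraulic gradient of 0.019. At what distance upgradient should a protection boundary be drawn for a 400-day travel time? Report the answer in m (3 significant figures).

K = 2.03e-6 m/s × 86400 s/d = 0.1754 m/d
Specific discharge q = 0.1754 × 0.019 = 0.003332 m/d
v_s = q/n_e = 0.003332/0.11 = 0.03029 m/d
L = v × T = 0.03029 × 400 = 12.12 m

12.1 m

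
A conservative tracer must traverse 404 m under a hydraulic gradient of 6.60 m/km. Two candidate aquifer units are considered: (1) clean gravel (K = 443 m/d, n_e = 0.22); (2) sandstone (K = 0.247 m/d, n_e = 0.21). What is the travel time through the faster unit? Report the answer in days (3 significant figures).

Unit 1 (clean gravel): v = 443×0.0066/0.22 = 13.29 m/d, t = 404/13.29 = 30.40 d
Unit 2 (sandstone): v = 0.247×0.0066/0.21 = 0.007763 m/d, t = 404/0.007763 = 52040 d
Faster unit: t = 30.4 d

30.4 days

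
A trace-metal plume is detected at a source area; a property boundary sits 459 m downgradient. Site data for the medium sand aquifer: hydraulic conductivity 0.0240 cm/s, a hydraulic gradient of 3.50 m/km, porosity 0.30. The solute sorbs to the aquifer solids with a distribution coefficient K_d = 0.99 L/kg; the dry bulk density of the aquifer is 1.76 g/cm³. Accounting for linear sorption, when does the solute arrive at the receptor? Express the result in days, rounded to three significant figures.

K = 0.0240 cm/s × 864 = 20.74 m/d
Darcy flux q = K·i = 20.74 × 0.0035 = 0.07258 m/d
v_s = q/n_e = 0.07258/0.30 = 0.2419 m/d
Retardation R = 1 + ρ_b·K_d/n = 1 + 1.76×0.99/0.30 = 6.808
Contaminant velocity v_c = v/R = 0.2419/6.808 = 0.03553 m/d
t = L/v_c = 459/0.03553 = 12920 d

12900 days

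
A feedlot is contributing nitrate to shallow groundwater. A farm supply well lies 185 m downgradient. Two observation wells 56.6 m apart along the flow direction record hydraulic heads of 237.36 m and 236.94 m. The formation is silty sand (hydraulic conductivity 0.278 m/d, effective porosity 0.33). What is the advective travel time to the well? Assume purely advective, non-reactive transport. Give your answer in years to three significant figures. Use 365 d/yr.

81.1 years

Hydraulic gradient i = (237.36 − 236.94) / 56.6 = 0.42 / 56.6 = 0.007420
q = Ki = 0.278 × 0.007420 = 0.002063 m/d
v = Ki/n = 0.278·0.007420/0.33 = 0.006251 m/d
t = L / v = 185 / 0.006251 = 29590 d
   = 29590 / 365 = 81.1 yr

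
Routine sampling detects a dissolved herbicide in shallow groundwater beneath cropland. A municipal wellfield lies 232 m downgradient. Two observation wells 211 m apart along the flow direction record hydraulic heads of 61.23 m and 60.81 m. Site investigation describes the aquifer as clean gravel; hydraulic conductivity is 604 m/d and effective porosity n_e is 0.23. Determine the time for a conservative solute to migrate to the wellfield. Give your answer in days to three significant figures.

Hydraulic gradient i = (61.23 − 60.81) / 211 = 0.42 / 211 = 0.001991
Specific discharge q = 604 × 0.001991 = 1.202 m/d
Average linear velocity = 1.202 / 0.23 = 5.227 m/d
t = L / v = 232 / 5.227 = 44.38 d

44.4 days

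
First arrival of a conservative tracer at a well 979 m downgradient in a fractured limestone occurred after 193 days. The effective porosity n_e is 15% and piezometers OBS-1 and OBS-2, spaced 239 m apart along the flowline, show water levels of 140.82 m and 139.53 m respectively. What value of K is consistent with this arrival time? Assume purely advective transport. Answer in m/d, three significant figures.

Hydraulic gradient i = (140.82 − 139.53) / 239 = 1.29 / 239 = 0.005397
v = L / t = 979 / 193 = 5.073 m/d
K = v · n / i = 5.073 × 0.15 / 0.005397 = 141 m/d

141 m/d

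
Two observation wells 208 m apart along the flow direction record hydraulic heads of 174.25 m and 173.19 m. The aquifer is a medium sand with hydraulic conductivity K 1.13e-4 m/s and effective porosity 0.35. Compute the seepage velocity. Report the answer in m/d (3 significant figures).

Hydraulic gradient i = (174.25 − 173.19) / 208 = 1.06 / 208 = 0.005096
K = 1.13e-4 m/s × 86400 s/d = 9.763 m/d
q = Ki = 9.763 × 0.005096 = 0.04975 m/d
Average linear velocity = 0.04975 / 0.35 = 0.1422 m/d

0.142 m/d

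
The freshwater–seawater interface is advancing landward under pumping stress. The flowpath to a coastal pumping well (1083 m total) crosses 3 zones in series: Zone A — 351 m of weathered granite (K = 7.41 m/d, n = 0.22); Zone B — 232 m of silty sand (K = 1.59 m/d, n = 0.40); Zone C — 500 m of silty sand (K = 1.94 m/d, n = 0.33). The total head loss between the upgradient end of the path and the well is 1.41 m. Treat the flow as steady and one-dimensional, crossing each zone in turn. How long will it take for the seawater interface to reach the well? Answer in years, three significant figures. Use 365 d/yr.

Steady 1-D flow in series ⇒ the Darcy flux q is identical in every zone and the zone head losses add (resistances L/K in series).
Σ(L/K) = 351/7.41 + 232/1.59 + 500/1.94 = 47.37 + 145.9 + 257.7 = 451.0 d
q = ΔH / Σ(L/K) = 1.41 / 451.0 = 0.003126 m/d (same in every zone)
Zone A: v = q/n = 0.003126/0.22 = 0.01421 m/d → t_A = 351/0.01421 = 24700 d
Zone B: v = q/n = 0.003126/0.40 = 0.007816 m/d → t_B = 232/0.007816 = 29680 d
Zone C: v = q/n = 0.003126/0.33 = 0.009474 m/d → t_C = 500/0.009474 = 52780 d
Total t = 24700 + 29680 + 52780 = 107200 d
   = 107200 / 365 = 294 yr

294 years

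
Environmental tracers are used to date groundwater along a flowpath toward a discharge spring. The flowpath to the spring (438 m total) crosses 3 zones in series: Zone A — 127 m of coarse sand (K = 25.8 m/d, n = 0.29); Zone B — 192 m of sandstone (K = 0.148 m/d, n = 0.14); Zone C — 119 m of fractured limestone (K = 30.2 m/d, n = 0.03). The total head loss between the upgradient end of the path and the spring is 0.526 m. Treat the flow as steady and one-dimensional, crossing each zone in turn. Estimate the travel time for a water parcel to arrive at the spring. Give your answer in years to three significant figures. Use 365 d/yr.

458 years

Continuity: the same q passes through each zone, so ΔH = q·Σ(L_j/K_j) — the zones act as resistances in series.
Σ(L/K) = 127/25.8 + 192/0.148 + 119/30.2 = 4.922 + 1297 + 3.940 = 1306 d
q = ΔH / Σ(L/K) = 0.526 / 1306 = 4.027e-4 m/d (same in every zone)
Zone A: v = q/n = 4.027e-4/0.29 = 0.001389 m/d → t_A = 127/0.001389 = 91460 d
Zone B: v = q/n = 4.027e-4/0.14 = 0.002876 m/d → t_B = 192/0.002876 = 66750 d
Zone C: v = q/n = 4.027e-4/0.03 = 0.01342 m/d → t_C = 119/0.01342 = 8865 d
Total t = 91460 + 66750 + 8865 = 167100 d
   = 167100 / 365 = 458 yr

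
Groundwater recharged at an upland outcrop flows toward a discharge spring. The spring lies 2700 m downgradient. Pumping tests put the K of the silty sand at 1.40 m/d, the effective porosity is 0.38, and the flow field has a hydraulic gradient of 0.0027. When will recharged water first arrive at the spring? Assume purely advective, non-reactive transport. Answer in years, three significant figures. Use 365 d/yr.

Darcy flux q = K·i = 1.40 × 0.0027 = 0.003780 m/d
Average linear velocity = 0.003780 / 0.38 = 0.009947 m/d
t = L / v = 2700 / 0.009947 = 271400 d
   = 271400 / 365 = 744 yr

744 years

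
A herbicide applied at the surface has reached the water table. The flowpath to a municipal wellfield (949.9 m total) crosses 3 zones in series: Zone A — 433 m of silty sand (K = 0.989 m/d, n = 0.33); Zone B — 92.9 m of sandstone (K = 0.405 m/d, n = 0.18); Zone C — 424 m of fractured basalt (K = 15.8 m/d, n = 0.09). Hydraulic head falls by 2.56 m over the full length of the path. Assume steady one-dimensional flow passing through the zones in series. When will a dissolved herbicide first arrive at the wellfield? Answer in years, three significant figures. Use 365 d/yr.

Steady 1-D flow in series ⇒ the Darcy flux q is identical in every zone and the zone head losses add (resistances L/K in series).
Σ(L/K) = 433/0.989 + 92.9/0.405 + 424/15.8 = 437.8 + 229.4 + 26.84 = 694.0 d
q = ΔH / Σ(L/K) = 2.56 / 694.0 = 0.003689 m/d (same in every zone)
Zone A: v = q/n = 0.003689/0.33 = 0.01118 m/d → t_A = 433/0.01118 = 38740 d
Zone B: v = q/n = 0.003689/0.18 = 0.02049 m/d → t_B = 92.9/0.02049 = 4533 d
Zone C: v = q/n = 0.003689/0.09 = 0.04098 m/d → t_C = 424/0.04098 = 10350 d
Total t = 38740 + 4533 + 10350 = 53620 d
   = 53620 / 365 = 147 yr

147 years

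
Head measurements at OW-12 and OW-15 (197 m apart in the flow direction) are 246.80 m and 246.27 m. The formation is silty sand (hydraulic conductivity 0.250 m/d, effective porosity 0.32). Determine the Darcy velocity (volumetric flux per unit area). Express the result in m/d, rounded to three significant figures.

6.73e-4 m/d

Hydraulic gradient i = (246.80 − 246.27) / 197 = 0.53 / 197 = 0.002690
Darcy flux q = K·i = 0.250 × 0.002690 = 6.726e-4 m/d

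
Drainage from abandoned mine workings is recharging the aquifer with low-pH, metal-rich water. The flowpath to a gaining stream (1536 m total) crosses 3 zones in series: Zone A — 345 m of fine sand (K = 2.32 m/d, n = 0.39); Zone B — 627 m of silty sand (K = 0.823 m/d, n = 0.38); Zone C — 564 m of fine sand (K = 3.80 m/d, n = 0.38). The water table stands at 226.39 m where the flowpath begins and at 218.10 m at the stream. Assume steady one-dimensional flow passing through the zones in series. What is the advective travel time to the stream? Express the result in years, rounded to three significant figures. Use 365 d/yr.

205 years

Total head drop ΔH = 226.39 − 218.10 = 8.29 m
Continuity: the same q passes through each zone, so ΔH = q·Σ(L_j/K_j) — the zones act as resistances in series.
Σ(L/K) = 345/2.32 + 627/0.823 + 564/3.80 = 148.7 + 761.8 + 148.4 = 1059 d
q = ΔH / Σ(L/K) = 8.29 / 1059 = 0.007828 m/d (same in every zone)
Zone A: v = q/n = 0.007828/0.39 = 0.02007 m/d → t_A = 345/0.02007 = 17190 d
Zone B: v = q/n = 0.007828/0.38 = 0.02060 m/d → t_B = 627/0.02060 = 30440 d
Zone C: v = q/n = 0.007828/0.38 = 0.02060 m/d → t_C = 564/0.02060 = 27380 d
Total t = 17190 + 30440 + 27380 = 75000 d
   = 75000 / 365 = 205 yr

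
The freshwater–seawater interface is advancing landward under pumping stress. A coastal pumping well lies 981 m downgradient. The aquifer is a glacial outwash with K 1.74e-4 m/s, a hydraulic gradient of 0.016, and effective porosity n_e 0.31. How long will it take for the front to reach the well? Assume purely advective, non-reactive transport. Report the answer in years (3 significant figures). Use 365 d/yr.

K = 1.74e-4 m/s × 86400 s/d = 15.03 m/d
q = Ki = 15.03 × 0.016 = 0.2405 m/d
v_s = q/n_e = 0.2405/0.31 = 0.7759 m/d
t = L / v = 981 / 0.7759 = 1264 d
   = 1264 / 365 = 3.46 yr

3.46 years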